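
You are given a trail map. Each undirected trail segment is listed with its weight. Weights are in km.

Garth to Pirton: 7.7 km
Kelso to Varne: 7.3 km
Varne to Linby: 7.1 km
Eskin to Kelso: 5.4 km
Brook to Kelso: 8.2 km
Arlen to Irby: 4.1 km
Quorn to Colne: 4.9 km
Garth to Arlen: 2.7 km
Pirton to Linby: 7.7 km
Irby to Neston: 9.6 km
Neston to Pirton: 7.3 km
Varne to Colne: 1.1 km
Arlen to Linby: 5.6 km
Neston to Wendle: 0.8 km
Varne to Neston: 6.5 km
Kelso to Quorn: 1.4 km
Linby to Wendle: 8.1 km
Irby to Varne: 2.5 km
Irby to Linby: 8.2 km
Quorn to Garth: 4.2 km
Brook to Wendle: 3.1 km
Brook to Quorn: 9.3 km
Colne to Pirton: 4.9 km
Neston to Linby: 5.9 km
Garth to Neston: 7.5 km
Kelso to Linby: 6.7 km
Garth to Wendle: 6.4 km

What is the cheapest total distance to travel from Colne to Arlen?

7.7 km

Candidate routes:
Colne - Quorn - Garth - Arlen: 4.9+4.2+2.7 = 11.8
Colne - Varne - Irby - Arlen: 1.1+2.5+4.1 = 7.7
Cheapest is Colne - Varne - Irby - Arlen at 7.7 km.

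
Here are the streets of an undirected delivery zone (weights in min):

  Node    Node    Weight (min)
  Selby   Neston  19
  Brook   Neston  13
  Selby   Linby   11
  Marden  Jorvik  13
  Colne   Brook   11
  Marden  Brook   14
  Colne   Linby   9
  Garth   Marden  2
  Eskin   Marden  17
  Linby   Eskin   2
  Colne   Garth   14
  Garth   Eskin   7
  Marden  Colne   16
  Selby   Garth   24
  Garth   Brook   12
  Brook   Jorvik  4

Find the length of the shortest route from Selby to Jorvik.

Enumerating some paths:
Selby–Neston–Brook–Jorvik: 19+13+4 = 36
Selby–Linby–Eskin–Garth–Marden–Jorvik: 11+2+7+2+13 = 35
The minimum is 35 min via Selby–Linby–Eskin–Garth–Marden–Jorvik.

35 min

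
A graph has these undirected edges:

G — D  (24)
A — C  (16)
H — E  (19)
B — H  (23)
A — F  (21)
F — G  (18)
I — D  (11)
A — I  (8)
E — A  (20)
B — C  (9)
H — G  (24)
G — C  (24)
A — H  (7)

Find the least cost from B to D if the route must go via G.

Best B to G: B → C → G costing 33
Best G to D: G → D costing 24
Total via G: 33 + 24 = 57.

57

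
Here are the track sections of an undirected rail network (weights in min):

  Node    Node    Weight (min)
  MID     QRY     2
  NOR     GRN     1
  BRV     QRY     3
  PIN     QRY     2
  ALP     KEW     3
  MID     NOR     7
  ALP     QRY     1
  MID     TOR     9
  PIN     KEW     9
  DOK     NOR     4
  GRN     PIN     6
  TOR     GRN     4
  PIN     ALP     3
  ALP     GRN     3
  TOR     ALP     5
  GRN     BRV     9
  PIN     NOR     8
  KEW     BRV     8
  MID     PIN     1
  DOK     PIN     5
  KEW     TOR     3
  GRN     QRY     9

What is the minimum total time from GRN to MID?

6 min

Candidate routes:
GRN → ALP → PIN → MID: 3+3+1 = 7
GRN → ALP → QRY → MID: 3+1+2 = 6
GRN → ALP → QRY → PIN → MID: 3+1+2+1 = 7
Cheapest is GRN → ALP → QRY → MID at 6 min.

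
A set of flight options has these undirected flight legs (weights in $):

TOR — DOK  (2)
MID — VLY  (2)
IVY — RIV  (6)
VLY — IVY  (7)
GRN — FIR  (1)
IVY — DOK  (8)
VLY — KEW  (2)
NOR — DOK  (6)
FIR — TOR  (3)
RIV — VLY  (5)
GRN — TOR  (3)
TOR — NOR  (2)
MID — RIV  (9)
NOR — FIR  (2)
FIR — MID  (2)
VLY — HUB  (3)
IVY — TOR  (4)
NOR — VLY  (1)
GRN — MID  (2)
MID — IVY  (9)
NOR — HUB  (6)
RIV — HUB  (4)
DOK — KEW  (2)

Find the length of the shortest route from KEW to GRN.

Compare a few routes:
KEW–DOK–TOR–GRN: 2+2+3 = 7
KEW–VLY–MID–FIR–GRN: 2+2+2+1 = 7
KEW–VLY–MID–GRN: 2+2+2 = 6
Cheapest is KEW–VLY–MID–GRN at $6.

$6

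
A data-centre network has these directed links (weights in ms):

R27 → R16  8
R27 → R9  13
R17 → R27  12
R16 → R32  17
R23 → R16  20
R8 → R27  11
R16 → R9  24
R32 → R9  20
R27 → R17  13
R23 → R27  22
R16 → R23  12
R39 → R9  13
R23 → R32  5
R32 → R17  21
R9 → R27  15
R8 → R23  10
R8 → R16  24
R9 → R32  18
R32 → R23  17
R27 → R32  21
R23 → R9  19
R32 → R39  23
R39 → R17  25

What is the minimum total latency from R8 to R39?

Candidate routes:
R8–R27–R32–R39: 11+21+23 = 55
R8–R23–R32–R39: 10+5+23 = 38
Cheapest is R8–R23–R32–R39 at 38 ms.

38 ms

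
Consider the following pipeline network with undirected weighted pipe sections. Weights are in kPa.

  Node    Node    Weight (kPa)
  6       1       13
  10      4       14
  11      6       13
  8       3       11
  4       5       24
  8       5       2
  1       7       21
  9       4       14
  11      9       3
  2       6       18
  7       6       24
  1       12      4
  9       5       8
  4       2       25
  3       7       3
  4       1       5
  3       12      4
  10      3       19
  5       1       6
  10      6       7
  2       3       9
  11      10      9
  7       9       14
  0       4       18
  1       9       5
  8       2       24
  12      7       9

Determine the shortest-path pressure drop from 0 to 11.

Running Dijkstra from 0:
0: 0
4: 18  (via 0)
1: 23  (via 4)
12: 27  (via 1)
9: 28  (via 1)
5: 29  (via 1)
3: 31  (via 12)
8: 31  (via 5)
11: 31  (via 9)
Shortest route: 0 → 4 → 1 → 9 → 11 = 31 kPa.

31 kPa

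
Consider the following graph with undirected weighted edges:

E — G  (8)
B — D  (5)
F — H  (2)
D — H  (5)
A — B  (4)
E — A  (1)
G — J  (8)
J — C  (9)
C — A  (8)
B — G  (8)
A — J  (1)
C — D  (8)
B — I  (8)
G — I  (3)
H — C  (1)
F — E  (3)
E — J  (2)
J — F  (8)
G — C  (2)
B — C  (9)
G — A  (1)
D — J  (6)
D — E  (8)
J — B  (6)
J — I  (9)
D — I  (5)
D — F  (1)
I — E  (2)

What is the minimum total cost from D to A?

Enumerating some paths:
D - J - A: 6+1 = 7
D - F - H - C - G - A: 1+2+1+2+1 = 7
D - F - E - A: 1+3+1 = 5
The minimum is 5 via D - F - E - A.

5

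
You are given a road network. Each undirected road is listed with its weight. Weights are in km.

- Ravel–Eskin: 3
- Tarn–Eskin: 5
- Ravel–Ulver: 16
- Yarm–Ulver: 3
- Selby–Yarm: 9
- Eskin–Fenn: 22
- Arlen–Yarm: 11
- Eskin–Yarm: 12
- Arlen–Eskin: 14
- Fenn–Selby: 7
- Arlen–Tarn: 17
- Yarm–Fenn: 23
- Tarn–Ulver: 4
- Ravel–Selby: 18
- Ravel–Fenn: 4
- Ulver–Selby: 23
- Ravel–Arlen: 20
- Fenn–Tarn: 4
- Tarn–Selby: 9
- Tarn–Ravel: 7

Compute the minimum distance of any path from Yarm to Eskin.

Candidate routes:
Yarm - Eskin: 12 = 12
Yarm - Ulver - Tarn - Ravel - Eskin: 3+4+7+3 = 17
Yarm - Ulver - Tarn - Fenn - Ravel - Eskin: 3+4+4+4+3 = 18
Yarm - Ulver - Ravel - Eskin: 3+16+3 = 22
Cheapest is Yarm - Eskin at 12 km.

12 km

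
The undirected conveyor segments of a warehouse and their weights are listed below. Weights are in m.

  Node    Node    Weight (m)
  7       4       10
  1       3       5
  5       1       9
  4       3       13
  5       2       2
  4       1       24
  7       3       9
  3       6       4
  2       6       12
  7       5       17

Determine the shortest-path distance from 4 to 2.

29 m

Compare a few routes:
4 → 7 → 3 → 6 → 2: 10+9+4+12 = 35
4 → 3 → 6 → 2: 13+4+12 = 29
4 → 7 → 3 → 1 → 5 → 2: 10+9+5+9+2 = 35
4 → 1 → 5 → 2: 24+9+2 = 35
The minimum is 29 m via 4 → 3 → 6 → 2.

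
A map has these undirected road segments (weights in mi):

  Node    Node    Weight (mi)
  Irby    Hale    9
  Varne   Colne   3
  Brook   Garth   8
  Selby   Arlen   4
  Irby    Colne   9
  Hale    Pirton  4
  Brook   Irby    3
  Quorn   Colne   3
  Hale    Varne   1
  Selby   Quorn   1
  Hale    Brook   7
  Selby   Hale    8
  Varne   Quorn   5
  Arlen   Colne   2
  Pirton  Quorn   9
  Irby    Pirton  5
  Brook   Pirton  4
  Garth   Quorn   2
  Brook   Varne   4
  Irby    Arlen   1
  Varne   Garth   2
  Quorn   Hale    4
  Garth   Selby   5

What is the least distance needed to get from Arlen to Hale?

Compare a few routes:
Arlen - Irby - Brook - Varne - Hale: 1+3+4+1 = 9
Arlen - Colne - Varne - Hale: 2+3+1 = 6
Arlen - Colne - Quorn - Hale: 2+3+4 = 9
The minimum is 6 mi via Arlen - Colne - Varne - Hale.

6 mi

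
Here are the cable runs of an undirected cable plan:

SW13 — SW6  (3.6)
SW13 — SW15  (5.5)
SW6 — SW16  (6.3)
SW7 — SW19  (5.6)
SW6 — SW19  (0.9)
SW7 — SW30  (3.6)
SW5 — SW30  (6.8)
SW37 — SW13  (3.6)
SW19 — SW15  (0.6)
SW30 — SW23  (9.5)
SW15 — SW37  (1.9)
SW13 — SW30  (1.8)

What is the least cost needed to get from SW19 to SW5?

Settle nodes by increasing distance from SW19:
SW19: 0
SW15: 0.6  (via SW19)
SW6: 0.9  (via SW19)
SW37: 2.5  (via SW15)
SW13: 4.5  (via SW6)
SW7: 5.6  (via SW19)
SW30: 6.3  (via SW13)
SW16: 7.2  (via SW6)
SW5: 13.1  (via SW30)
Shortest route: SW19 → SW6 → SW13 → SW30 → SW5 = 13.1.

13.1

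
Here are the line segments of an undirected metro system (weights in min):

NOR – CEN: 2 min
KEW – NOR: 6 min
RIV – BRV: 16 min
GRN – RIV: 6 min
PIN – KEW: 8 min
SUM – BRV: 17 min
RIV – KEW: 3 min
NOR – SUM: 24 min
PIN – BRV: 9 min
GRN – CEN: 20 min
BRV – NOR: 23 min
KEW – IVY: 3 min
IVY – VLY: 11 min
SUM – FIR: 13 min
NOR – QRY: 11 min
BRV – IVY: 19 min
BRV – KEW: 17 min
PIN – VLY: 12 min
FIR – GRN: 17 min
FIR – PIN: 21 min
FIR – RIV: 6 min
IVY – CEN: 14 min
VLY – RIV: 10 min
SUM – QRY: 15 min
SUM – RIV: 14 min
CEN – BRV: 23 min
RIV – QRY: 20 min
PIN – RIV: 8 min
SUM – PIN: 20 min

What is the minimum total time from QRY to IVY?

Candidate routes:
QRY–NOR–KEW–IVY: 11+6+3 = 20
QRY–RIV–KEW–IVY: 20+3+3 = 26
Cheapest is QRY–NOR–KEW–IVY at 20 min.

20 min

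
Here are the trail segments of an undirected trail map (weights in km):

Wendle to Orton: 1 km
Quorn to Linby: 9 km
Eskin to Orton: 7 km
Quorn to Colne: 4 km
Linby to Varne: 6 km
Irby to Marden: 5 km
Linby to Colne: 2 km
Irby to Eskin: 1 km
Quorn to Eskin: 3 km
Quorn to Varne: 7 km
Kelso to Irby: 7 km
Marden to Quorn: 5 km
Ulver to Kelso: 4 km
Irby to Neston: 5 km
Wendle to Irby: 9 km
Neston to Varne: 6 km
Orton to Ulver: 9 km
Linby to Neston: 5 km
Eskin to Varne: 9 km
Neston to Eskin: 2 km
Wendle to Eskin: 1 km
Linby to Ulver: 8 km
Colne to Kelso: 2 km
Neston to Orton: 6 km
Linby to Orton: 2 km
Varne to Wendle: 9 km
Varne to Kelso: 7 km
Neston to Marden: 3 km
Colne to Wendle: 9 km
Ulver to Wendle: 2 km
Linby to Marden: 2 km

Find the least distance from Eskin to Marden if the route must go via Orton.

Shortest Eskin→Orton: Eskin–Wendle–Orton = 2
Best Orton to Marden: Orton–Linby–Marden costing 4
Total via Orton: 2 + 4 = 6 km.

6 km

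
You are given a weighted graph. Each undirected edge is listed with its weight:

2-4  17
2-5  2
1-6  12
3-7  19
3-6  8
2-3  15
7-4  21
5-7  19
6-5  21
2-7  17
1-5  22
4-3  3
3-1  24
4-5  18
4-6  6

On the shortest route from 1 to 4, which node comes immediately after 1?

6

Compare a few routes:
1 → 6 → 4: 12+6 = 18
1 → 6 → 3 → 4: 12+8+3 = 23
The minimum is 18 via 1 → 6 → 4.
So from 1 the first move is to 6.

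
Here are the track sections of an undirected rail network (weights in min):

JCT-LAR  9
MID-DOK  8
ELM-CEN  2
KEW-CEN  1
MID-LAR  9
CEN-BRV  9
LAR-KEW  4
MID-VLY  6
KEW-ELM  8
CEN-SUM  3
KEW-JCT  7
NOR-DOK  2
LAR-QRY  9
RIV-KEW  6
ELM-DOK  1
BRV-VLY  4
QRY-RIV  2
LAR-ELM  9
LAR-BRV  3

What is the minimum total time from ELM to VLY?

14 min

Compare a few routes:
ELM–DOK–MID–VLY: 1+8+6 = 15
ELM–CEN–BRV–VLY: 2+9+4 = 15
ELM–CEN–KEW–LAR–BRV–VLY: 2+1+4+3+4 = 14
ELM–LAR–BRV–VLY: 9+3+4 = 16
The minimum is 14 min via ELM–CEN–KEW–LAR–BRV–VLY.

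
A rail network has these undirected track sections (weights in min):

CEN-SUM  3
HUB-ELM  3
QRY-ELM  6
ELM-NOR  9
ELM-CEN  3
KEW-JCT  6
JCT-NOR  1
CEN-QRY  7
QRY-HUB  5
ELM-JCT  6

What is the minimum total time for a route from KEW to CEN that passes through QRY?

25 min

Shortest KEW→QRY: KEW → JCT → ELM → QRY = 18
Shortest QRY→CEN: QRY → CEN = 7
Total via QRY: 18 + 7 = 25 min.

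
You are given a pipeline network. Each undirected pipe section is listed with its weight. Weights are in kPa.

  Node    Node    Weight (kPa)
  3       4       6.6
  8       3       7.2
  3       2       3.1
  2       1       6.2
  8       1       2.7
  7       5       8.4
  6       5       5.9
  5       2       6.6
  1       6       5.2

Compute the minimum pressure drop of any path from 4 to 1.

15.9 kPa

Candidate routes:
4 - 3 - 2 - 1: 6.6+3.1+6.2 = 15.9
4 - 3 - 8 - 1: 6.6+7.2+2.7 = 16.5
The minimum is 15.9 kPa via 4 - 3 - 2 - 1.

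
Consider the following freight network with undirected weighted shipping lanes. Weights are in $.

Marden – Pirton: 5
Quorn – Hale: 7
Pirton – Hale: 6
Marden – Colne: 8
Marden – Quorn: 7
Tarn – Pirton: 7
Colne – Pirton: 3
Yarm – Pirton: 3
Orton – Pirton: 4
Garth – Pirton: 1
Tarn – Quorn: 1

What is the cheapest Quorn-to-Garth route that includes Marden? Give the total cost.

Shortest Quorn→Marden: Quorn–Marden = 7
Shortest Marden→Garth: Marden–Pirton–Garth = 6
Total via Marden: 7 + 6 = $13.

$13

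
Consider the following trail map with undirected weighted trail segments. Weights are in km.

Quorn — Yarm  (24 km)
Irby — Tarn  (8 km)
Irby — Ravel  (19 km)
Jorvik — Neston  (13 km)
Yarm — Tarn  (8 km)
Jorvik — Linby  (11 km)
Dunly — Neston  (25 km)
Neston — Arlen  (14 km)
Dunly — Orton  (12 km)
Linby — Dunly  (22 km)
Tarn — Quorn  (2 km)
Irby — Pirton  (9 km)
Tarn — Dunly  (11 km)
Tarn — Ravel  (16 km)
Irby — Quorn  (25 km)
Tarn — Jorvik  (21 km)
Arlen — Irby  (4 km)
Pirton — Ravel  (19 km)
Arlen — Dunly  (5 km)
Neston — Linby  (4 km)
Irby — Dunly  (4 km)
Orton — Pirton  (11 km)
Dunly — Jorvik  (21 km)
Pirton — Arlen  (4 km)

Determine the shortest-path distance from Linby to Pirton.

Compare a few routes:
Linby–Dunly–Arlen–Pirton: 22+5+4 = 31
Linby–Neston–Arlen–Irby–Pirton: 4+14+4+9 = 31
Linby–Neston–Arlen–Pirton: 4+14+4 = 22
Cheapest is Linby–Neston–Arlen–Pirton at 22 km.

22 km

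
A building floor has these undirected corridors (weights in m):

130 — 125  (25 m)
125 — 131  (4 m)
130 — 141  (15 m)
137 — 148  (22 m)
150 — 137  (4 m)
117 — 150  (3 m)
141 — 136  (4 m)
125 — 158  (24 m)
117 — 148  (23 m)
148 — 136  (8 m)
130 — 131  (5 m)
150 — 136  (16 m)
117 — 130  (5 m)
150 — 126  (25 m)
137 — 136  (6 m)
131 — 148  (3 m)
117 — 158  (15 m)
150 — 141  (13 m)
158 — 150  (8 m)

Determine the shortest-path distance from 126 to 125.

Enumerating some paths:
126 - 150 - 136 - 148 - 131 - 125: 25+16+8+3+4 = 56
126 - 150 - 117 - 130 - 131 - 125: 25+3+5+5+4 = 42
126 - 150 - 137 - 136 - 148 - 131 - 125: 25+4+6+8+3+4 = 50
The minimum is 42 m via 126 - 150 - 117 - 130 - 131 - 125.

42 m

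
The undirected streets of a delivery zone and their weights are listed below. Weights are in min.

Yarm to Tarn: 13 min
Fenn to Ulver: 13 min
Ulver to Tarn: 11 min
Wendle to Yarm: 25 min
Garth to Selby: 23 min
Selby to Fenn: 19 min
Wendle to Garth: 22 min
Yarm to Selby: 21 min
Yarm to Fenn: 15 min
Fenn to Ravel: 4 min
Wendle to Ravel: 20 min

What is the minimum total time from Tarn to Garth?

57 min

Enumerating some paths:
Tarn–Ulver–Fenn–Ravel–Wendle–Garth: 11+13+4+20+22 = 70
Tarn–Ulver–Fenn–Selby–Garth: 11+13+19+23 = 66
Tarn–Yarm–Selby–Garth: 13+21+23 = 57
Tarn–Yarm–Wendle–Garth: 13+25+22 = 60
Cheapest is Tarn–Yarm–Selby–Garth at 57 min.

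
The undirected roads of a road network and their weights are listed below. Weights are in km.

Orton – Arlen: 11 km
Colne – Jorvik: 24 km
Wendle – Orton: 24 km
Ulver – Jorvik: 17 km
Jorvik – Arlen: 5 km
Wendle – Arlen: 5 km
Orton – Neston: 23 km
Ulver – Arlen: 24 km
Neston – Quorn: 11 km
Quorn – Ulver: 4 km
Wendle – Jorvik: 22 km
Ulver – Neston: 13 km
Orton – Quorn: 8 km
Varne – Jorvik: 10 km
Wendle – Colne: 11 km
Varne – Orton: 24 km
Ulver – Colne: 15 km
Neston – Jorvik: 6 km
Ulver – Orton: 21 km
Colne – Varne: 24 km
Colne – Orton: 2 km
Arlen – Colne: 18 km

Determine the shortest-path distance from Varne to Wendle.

Settle nodes by increasing distance from Varne:
Varne: 0
Jorvik: 10  (via Varne)
Arlen: 15  (via Jorvik)
Neston: 16  (via Jorvik)
Wendle: 20  (via Arlen)
Shortest route: Varne → Jorvik → Arlen → Wendle = 20 km.

20 km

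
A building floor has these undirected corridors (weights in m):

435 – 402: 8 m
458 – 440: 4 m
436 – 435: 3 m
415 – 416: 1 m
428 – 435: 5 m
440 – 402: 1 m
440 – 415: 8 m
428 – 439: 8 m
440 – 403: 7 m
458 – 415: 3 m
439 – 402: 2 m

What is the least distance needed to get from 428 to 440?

Enumerating some paths:
428 - 439 - 402 - 440: 8+2+1 = 11
428 - 435 - 402 - 440: 5+8+1 = 14
Cheapest is 428 - 439 - 402 - 440 at 11 m.

11 m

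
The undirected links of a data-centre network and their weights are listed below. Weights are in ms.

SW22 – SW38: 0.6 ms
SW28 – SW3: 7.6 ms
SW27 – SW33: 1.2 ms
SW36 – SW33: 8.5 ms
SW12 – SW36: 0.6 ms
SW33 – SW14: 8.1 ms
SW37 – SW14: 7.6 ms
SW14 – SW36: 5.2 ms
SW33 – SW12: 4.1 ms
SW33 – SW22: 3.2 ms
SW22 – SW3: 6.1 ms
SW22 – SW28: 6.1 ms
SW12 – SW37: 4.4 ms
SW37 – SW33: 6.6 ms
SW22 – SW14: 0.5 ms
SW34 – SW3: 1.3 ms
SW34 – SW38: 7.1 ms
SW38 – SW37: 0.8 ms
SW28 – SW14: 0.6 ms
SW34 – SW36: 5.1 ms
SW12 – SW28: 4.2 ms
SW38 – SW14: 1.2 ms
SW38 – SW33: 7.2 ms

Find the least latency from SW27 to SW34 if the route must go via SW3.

11.8 ms

Best SW27 to SW3: SW27 → SW33 → SW22 → SW3 costing 10.5
Best SW3 to SW34: SW3 → SW34 costing 1.3
Total via SW3: 10.5 + 1.3 = 11.8 ms.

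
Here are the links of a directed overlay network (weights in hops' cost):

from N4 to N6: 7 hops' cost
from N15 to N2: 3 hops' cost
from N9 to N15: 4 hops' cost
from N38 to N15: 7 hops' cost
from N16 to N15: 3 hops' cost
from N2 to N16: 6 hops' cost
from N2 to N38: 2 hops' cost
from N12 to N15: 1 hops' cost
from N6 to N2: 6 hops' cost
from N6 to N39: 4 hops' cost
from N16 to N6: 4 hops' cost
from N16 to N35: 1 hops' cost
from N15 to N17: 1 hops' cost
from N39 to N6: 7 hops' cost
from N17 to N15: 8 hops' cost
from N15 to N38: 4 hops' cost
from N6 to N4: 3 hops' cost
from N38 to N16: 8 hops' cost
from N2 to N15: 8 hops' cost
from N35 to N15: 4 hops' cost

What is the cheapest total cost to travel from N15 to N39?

17 hops' cost

Candidate routes:
N15 → N2 → N16 → N6 → N39: 3+6+4+4 = 17
N15 → N38 → N16 → N6 → N39: 4+8+4+4 = 20
Cheapest is N15 → N2 → N16 → N6 → N39 at 17 hops' cost.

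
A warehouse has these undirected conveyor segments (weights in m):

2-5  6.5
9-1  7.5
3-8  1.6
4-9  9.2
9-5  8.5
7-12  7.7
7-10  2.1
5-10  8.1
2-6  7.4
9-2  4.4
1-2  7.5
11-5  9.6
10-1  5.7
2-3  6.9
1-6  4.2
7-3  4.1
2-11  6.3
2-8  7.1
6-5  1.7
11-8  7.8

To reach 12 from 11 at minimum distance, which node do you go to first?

8

Candidate routes:
11 - 5 - 10 - 7 - 12: 9.6+8.1+2.1+7.7 = 27.5
11 - 8 - 3 - 7 - 12: 7.8+1.6+4.1+7.7 = 21.2
11 - 2 - 3 - 7 - 12: 6.3+6.9+4.1+7.7 = 25
11 - 2 - 8 - 3 - 7 - 12: 6.3+7.1+1.6+4.1+7.7 = 26.8
Cheapest is 11 - 8 - 3 - 7 - 12 at 21.2 m.
So from 11 the first move is to 8.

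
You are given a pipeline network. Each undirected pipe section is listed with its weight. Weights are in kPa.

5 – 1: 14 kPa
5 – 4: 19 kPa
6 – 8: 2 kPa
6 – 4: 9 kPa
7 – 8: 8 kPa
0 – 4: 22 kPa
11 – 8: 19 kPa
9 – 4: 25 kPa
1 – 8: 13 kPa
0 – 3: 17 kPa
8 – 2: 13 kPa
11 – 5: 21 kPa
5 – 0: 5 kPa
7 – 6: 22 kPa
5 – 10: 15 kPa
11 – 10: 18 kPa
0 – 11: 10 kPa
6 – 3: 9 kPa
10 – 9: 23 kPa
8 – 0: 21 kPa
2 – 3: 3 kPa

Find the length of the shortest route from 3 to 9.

Compare a few routes:
3 - 2 - 8 - 6 - 4 - 9: 3+13+2+9+25 = 52
3 - 6 - 4 - 9: 9+9+25 = 43
3 - 0 - 5 - 10 - 9: 17+5+15+23 = 60
The minimum is 43 kPa via 3 - 6 - 4 - 9.

43 kPa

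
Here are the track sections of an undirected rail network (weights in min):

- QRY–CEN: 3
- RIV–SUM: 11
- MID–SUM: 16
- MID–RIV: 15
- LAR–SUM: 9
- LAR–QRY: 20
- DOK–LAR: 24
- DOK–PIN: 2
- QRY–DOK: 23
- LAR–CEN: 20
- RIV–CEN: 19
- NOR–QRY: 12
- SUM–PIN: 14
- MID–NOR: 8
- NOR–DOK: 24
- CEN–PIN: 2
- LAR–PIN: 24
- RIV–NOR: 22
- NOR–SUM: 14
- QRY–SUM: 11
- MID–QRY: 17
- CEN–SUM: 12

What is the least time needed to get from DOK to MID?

24 min

Candidate routes:
DOK–PIN–CEN–QRY–NOR–MID: 2+2+3+12+8 = 27
DOK–PIN–CEN–QRY–MID: 2+2+3+17 = 24
Cheapest is DOK–PIN–CEN–QRY–MID at 24 min.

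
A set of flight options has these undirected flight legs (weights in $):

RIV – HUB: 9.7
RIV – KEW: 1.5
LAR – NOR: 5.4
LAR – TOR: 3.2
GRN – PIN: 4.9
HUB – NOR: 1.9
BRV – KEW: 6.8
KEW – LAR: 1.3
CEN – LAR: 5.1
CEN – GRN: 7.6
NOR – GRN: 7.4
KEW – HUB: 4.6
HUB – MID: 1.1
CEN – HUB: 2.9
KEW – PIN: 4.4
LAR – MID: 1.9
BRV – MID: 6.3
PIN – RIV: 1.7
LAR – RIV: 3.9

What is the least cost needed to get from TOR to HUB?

$6.2

Shortest distances from TOR:
TOR: 0
LAR: 3.2  (via TOR)
KEW: 4.5  (via LAR)
MID: 5.1  (via LAR)
RIV: 6  (via KEW)
HUB: 6.2  (via MID)
Shortest route: TOR → LAR → MID → HUB = $6.2.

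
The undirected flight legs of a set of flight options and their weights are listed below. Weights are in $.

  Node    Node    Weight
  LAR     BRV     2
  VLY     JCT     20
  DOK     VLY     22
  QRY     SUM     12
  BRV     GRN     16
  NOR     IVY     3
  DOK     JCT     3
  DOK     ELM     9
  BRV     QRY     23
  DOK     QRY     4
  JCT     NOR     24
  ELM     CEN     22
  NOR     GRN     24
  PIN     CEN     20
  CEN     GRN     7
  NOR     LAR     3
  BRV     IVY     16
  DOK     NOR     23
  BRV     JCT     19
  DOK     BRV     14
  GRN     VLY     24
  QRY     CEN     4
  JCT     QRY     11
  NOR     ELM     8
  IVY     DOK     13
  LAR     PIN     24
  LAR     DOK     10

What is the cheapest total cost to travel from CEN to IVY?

$21

Enumerating some paths:
CEN → QRY → DOK → IVY: 4+4+13 = 21
CEN → QRY → DOK → LAR → NOR → IVY: 4+4+10+3+3 = 24
CEN → QRY → DOK → ELM → NOR → IVY: 4+4+9+8+3 = 28
Cheapest is CEN → QRY → DOK → IVY at $21.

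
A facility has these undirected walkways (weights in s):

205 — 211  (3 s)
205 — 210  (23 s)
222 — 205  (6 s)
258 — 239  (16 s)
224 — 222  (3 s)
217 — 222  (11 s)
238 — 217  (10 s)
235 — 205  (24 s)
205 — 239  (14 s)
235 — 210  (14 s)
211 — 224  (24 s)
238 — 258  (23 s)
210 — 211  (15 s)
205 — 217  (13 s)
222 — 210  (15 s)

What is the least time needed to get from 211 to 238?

Running Dijkstra from 211:
211: 0
205: 3  (via 211)
222: 9  (via 205)
224: 12  (via 222)
210: 15  (via 211)
217: 16  (via 205)
239: 17  (via 205)
238: 26  (via 217)
Shortest route: 211 → 205 → 217 → 238 = 26 s.

26 s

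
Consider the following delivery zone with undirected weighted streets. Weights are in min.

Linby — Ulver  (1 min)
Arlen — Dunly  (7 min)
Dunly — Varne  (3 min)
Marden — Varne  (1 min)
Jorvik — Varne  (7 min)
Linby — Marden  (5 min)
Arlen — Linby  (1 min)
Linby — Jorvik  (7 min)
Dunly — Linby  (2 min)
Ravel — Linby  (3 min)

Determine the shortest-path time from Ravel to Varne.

8 min

Settle nodes by increasing distance from Ravel:
Ravel: 0
Linby: 3  (via Ravel)
Ulver: 4  (via Linby)
Arlen: 4  (via Linby)
Dunly: 5  (via Linby)
Varne: 8  (via Dunly)
Shortest route: Ravel–Linby–Dunly–Varne = 8 min.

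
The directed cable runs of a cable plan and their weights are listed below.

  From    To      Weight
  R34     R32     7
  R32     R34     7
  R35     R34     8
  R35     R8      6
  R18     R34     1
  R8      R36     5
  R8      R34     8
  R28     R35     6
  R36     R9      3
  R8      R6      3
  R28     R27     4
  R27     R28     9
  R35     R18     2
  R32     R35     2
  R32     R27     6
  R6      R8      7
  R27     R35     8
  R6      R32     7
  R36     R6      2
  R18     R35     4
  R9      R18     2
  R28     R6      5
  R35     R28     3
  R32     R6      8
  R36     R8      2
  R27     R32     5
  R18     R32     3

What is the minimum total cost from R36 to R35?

Candidate routes:
R36 → R9 → R18 → R32 → R35: 3+2+3+2 = 10
R36 → R9 → R18 → R35: 3+2+4 = 9
Cheapest is R36 → R9 → R18 → R35 at 9.

9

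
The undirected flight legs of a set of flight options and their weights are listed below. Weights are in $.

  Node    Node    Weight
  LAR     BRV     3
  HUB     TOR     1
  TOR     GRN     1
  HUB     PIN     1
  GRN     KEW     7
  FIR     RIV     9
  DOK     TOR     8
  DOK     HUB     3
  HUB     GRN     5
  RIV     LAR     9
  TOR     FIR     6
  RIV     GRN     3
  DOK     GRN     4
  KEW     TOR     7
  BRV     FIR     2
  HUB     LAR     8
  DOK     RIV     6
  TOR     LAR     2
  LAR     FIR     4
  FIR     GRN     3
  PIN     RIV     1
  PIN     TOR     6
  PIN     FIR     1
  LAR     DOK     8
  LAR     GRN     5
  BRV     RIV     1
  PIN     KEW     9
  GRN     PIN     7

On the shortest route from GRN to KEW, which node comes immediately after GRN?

KEW

Enumerating some paths:
GRN–TOR–HUB–PIN–KEW: 1+1+1+9 = 12
GRN–KEW: 7 = 7
GRN–TOR–KEW: 1+7 = 8
The minimum is $7 via GRN–KEW.
So from GRN the first move is to KEW.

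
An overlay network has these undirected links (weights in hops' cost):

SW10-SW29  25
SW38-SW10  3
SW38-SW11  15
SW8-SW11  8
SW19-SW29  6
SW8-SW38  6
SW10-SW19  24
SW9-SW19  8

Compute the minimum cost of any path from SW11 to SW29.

Shortest distances from SW11:
SW11: 0
SW8: 8  (via SW11)
SW38: 14  (via SW8)
SW10: 17  (via SW38)
SW19: 41  (via SW10)
SW29: 42  (via SW10)
Shortest route: SW11–SW8–SW38–SW10–SW29 = 42 hops' cost.

42 hops' cost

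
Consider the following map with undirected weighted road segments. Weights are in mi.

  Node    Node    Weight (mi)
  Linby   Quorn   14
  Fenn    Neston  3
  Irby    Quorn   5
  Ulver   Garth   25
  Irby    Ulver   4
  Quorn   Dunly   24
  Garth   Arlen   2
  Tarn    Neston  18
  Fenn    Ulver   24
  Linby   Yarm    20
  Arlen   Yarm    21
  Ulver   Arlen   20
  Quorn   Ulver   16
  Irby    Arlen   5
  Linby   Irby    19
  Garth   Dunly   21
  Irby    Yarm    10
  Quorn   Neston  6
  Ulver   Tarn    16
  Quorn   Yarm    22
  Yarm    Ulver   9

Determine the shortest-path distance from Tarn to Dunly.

48 mi

Compare a few routes:
Tarn → Ulver → Irby → Quorn → Dunly: 16+4+5+24 = 49
Tarn → Neston → Quorn → Dunly: 18+6+24 = 48
Cheapest is Tarn → Neston → Quorn → Dunly at 48 mi.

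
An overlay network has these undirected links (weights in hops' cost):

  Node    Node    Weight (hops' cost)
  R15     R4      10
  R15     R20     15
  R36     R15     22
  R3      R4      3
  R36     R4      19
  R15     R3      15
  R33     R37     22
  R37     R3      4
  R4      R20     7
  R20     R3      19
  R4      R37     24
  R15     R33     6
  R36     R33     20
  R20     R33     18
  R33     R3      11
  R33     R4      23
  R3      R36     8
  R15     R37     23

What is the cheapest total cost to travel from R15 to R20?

15 hops' cost

Running Dijkstra from R15:
R15: 0
R33: 6  (via R15)
R4: 10  (via R15)
R3: 13  (via R4)
R20: 15  (via R15)
Shortest route: R15 → R20 = 15 hops' cost.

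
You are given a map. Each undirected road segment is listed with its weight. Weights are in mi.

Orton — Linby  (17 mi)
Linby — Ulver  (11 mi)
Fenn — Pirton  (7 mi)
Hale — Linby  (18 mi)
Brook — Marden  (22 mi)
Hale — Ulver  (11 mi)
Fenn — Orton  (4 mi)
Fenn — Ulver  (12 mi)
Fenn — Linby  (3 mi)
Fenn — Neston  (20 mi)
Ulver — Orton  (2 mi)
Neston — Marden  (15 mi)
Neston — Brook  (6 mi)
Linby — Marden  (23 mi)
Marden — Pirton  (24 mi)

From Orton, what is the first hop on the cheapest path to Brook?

Compare a few routes:
Orton → Fenn → Neston → Brook: 4+20+6 = 30
Orton → Ulver → Fenn → Neston → Brook: 2+12+20+6 = 40
Orton → Ulver → Linby → Fenn → Neston → Brook: 2+11+3+20+6 = 42
The minimum is 30 mi via Orton → Fenn → Neston → Brook.
So from Orton the first move is to Fenn.

Fenn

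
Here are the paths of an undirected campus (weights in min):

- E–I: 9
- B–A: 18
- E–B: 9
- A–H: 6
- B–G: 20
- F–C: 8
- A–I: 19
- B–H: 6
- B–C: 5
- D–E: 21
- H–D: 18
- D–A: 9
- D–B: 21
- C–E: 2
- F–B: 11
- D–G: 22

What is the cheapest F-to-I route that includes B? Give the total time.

Shortest F→B: F → B = 11
Shortest B→I: B → C → E → I = 16
Total via B: 11 + 16 = 27 min.

27 min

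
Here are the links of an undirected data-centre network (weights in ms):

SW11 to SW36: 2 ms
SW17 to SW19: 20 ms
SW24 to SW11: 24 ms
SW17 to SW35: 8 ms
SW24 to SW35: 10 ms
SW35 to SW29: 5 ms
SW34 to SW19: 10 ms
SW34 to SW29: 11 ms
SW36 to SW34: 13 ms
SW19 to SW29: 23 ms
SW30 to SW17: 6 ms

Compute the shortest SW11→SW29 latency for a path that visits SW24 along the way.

39 ms

Best SW11 to SW24: SW11 → SW24 costing 24
Best SW24 to SW29: SW24 → SW35 → SW29 costing 15
Total via SW24: 24 + 15 = 39 ms.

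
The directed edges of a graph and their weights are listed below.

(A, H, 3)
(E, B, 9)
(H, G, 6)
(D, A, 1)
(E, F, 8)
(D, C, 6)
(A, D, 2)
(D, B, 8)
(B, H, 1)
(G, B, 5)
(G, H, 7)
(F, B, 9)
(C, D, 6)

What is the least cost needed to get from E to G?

16

Compare a few routes:
E - B - H - G: 9+1+6 = 16
E - F - B - H - G: 8+9+1+6 = 24
The minimum is 16 via E - B - H - G.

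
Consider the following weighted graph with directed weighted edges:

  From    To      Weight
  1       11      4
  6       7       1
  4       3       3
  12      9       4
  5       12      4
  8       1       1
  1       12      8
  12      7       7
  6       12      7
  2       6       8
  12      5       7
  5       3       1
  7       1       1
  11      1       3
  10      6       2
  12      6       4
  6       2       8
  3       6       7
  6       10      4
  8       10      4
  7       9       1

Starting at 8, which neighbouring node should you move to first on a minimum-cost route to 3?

Enumerating some paths:
8 → 10 → 6 → 12 → 5 → 3: 4+2+7+7+1 = 21
8 → 1 → 12 → 5 → 3: 1+8+7+1 = 17
8 → 10 → 6 → 7 → 1 → 12 → 5 → 3: 4+2+1+1+8+7+1 = 24
The minimum is 17 via 8 → 1 → 12 → 5 → 3.
So from 8 the first move is to 1.

1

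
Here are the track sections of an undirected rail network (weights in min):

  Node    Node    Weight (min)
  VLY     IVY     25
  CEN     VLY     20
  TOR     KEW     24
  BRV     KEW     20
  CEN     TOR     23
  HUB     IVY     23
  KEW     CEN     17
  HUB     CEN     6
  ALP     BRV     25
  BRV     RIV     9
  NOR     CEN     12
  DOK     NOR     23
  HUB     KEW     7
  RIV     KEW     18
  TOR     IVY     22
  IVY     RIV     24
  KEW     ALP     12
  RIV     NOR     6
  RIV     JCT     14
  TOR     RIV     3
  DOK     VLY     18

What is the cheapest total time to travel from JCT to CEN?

Settle nodes by increasing distance from JCT:
JCT: 0
RIV: 14  (via JCT)
TOR: 17  (via RIV)
NOR: 20  (via RIV)
BRV: 23  (via RIV)
CEN: 32  (via NOR)
Shortest route: JCT–RIV–NOR–CEN = 32 min.

32 min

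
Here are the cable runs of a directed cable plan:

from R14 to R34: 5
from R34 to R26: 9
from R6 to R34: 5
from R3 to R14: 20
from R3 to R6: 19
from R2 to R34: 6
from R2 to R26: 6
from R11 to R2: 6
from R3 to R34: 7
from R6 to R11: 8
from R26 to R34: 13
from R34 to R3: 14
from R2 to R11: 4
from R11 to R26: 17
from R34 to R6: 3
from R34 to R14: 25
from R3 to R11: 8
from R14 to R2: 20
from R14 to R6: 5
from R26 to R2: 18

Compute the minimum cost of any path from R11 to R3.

26

Settle nodes by increasing distance from R11:
R11: 0
R2: 6  (via R11)
R26: 12  (via R2)
R34: 12  (via R2)
R6: 15  (via R34)
R3: 26  (via R34)
Shortest route: R11–R2–R34–R3 = 26.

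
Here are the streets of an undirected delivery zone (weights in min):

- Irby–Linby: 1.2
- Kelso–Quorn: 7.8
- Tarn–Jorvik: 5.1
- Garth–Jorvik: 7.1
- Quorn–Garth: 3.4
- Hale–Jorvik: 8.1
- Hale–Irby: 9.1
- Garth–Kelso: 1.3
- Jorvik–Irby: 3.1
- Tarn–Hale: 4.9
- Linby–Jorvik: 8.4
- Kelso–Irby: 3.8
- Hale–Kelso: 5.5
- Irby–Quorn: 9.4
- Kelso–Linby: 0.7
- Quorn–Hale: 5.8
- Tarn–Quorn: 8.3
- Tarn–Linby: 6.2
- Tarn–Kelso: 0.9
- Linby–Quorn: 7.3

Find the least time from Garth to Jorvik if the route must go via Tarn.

7.3 min

Shortest Garth→Tarn: Garth → Kelso → Tarn = 2.2
Shortest Tarn→Jorvik: Tarn → Jorvik = 5.1
Total via Tarn: 2.2 + 5.1 = 7.3 min.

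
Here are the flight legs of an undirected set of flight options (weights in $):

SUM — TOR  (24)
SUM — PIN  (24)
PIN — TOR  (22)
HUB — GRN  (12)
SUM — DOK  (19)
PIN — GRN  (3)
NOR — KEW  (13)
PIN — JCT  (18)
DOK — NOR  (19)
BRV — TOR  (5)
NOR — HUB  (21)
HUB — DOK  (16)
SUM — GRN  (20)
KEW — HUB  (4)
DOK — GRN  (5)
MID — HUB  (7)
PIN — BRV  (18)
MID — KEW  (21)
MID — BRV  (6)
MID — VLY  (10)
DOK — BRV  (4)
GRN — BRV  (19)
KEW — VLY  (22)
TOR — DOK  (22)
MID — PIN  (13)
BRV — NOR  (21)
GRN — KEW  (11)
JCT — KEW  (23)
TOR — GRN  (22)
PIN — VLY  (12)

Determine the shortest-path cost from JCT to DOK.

Shortest distances from JCT:
JCT: 0
PIN: 18  (via JCT)
GRN: 21  (via PIN)
KEW: 23  (via JCT)
DOK: 26  (via GRN)
Shortest route: JCT–PIN–GRN–DOK = $26.

$26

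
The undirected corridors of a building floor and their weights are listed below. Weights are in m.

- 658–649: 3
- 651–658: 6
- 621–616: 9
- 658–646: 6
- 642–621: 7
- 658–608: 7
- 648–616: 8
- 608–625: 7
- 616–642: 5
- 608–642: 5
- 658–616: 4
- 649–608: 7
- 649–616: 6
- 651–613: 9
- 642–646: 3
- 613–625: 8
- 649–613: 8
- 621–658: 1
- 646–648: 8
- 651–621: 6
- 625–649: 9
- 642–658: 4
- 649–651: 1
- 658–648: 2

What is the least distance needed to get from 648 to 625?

Settle nodes by increasing distance from 648:
648: 0
658: 2  (via 648)
621: 3  (via 658)
649: 5  (via 658)
642: 6  (via 658)
651: 6  (via 649)
616: 6  (via 658)
646: 8  (via 648)
608: 9  (via 658)
613: 13  (via 649)
625: 14  (via 649)
Shortest route: 648 → 658 → 649 → 625 = 14 m.

14 m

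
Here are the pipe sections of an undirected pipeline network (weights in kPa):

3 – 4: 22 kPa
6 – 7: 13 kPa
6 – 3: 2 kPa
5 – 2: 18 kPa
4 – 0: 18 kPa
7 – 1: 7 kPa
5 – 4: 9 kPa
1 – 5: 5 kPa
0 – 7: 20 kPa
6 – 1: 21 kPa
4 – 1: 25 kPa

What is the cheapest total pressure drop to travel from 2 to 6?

43 kPa

Shortest distances from 2:
2: 0
5: 18  (via 2)
1: 23  (via 5)
4: 27  (via 5)
7: 30  (via 1)
6: 43  (via 7)
Shortest route: 2–5–1–7–6 = 43 kPa.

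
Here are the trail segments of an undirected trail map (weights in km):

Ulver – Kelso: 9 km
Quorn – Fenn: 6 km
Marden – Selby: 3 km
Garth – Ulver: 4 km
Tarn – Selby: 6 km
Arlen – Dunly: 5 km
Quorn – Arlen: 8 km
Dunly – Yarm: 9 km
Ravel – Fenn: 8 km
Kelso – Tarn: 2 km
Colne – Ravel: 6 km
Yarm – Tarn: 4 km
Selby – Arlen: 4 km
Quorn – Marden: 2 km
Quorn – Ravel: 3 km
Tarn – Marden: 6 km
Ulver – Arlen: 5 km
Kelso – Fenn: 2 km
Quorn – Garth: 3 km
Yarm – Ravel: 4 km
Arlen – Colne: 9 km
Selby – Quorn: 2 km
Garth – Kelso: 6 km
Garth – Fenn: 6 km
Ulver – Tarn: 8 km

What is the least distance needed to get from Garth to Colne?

Candidate routes:
Garth–Quorn–Selby–Arlen–Colne: 3+2+4+9 = 18
Garth–Fenn–Ravel–Colne: 6+8+6 = 20
Garth–Quorn–Ravel–Colne: 3+3+6 = 12
Garth–Ulver–Arlen–Colne: 4+5+9 = 18
The minimum is 12 km via Garth–Quorn–Ravel–Colne.

12 km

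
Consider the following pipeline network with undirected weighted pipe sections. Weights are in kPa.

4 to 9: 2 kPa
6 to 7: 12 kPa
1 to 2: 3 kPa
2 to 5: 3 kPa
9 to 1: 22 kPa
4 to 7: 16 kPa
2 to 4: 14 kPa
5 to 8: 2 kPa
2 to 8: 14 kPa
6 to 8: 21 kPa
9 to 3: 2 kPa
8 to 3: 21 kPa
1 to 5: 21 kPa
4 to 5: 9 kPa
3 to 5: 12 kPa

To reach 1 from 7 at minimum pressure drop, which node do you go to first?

4

Compare a few routes:
7–4–9–3–5–2–1: 16+2+2+12+3+3 = 38
7–4–2–1: 16+14+3 = 33
7–4–5–2–1: 16+9+3+3 = 31
The minimum is 31 kPa via 7–4–5–2–1.
So from 7 the first move is to 4.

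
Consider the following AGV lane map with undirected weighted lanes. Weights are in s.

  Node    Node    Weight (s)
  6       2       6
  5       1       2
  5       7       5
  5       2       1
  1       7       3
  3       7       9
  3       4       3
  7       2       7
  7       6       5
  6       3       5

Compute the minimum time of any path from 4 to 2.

Running Dijkstra from 4:
4: 0
3: 3  (via 4)
6: 8  (via 3)
7: 12  (via 3)
2: 14  (via 6)
Shortest route: 4–3–6–2 = 14 s.

14 s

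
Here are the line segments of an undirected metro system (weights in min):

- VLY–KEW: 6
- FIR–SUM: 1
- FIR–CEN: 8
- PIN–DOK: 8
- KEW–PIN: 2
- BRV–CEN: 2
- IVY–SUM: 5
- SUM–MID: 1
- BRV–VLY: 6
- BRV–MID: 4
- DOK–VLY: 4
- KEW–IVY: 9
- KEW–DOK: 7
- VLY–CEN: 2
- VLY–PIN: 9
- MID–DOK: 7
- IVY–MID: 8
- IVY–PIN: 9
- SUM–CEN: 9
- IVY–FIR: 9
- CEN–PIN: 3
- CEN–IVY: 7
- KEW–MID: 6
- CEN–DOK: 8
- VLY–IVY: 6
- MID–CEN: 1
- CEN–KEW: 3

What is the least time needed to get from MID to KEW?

Enumerating some paths:
MID - CEN - KEW: 1+3 = 4
MID - KEW: 6 = 6
Cheapest is MID - CEN - KEW at 4 min.

4 min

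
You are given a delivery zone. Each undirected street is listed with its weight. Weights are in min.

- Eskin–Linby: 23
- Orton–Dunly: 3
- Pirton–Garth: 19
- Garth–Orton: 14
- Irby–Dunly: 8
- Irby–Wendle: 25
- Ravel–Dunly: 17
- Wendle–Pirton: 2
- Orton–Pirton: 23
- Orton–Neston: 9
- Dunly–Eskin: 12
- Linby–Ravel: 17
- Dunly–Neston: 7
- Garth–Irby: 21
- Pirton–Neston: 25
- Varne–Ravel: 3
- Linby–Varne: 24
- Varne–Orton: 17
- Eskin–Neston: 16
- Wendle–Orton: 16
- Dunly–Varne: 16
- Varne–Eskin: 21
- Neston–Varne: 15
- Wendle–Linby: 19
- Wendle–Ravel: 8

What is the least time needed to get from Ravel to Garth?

Compare a few routes:
Ravel - Dunly - Orton - Garth: 17+3+14 = 34
Ravel - Varne - Dunly - Orton - Garth: 3+16+3+14 = 36
Ravel - Wendle - Pirton - Garth: 8+2+19 = 29
Ravel - Varne - Orton - Garth: 3+17+14 = 34
Cheapest is Ravel - Wendle - Pirton - Garth at 29 min.

29 min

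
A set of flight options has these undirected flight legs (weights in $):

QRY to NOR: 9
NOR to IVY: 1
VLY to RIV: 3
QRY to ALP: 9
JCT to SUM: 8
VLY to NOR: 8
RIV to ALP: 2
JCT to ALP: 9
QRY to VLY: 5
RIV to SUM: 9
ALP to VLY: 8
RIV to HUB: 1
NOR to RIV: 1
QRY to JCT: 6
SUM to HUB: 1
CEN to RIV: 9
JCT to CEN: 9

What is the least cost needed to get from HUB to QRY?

$9

Shortest distances from HUB:
HUB: 0
SUM: 1  (via HUB)
RIV: 1  (via HUB)
NOR: 2  (via RIV)
IVY: 3  (via NOR)
ALP: 3  (via RIV)
VLY: 4  (via RIV)
QRY: 9  (via VLY)
Shortest route: HUB → RIV → VLY → QRY = $9.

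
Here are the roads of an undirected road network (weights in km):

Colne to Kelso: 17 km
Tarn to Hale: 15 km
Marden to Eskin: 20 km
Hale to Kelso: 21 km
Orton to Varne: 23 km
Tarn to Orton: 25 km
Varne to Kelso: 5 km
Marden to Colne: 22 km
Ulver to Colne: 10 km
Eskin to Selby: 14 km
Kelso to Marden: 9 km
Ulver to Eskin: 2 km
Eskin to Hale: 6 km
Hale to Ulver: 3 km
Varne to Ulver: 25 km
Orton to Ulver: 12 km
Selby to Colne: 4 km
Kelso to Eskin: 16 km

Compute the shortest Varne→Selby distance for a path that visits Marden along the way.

Shortest Varne→Marden: Varne → Kelso → Marden = 14
Best Marden to Selby: Marden → Colne → Selby costing 26
Total via Marden: 14 + 26 = 40 km.

40 km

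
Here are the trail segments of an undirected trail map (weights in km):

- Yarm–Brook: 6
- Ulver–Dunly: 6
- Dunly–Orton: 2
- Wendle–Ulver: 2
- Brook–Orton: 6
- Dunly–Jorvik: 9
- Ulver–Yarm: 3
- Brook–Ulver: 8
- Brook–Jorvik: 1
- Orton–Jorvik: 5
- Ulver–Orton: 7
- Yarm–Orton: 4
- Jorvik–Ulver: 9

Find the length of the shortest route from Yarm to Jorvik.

7 km

Settle nodes by increasing distance from Yarm:
Yarm: 0
Ulver: 3  (via Yarm)
Orton: 4  (via Yarm)
Wendle: 5  (via Ulver)
Dunly: 6  (via Orton)
Brook: 6  (via Yarm)
Jorvik: 7  (via Brook)
Shortest route: Yarm–Brook–Jorvik = 7 km.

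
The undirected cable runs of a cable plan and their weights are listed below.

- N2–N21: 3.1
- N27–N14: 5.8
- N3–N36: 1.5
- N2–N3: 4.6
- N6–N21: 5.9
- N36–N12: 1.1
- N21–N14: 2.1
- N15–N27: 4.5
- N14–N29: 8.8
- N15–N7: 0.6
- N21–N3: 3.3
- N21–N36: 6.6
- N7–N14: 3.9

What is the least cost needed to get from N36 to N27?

Shortest distances from N36:
N36: 0
N12: 1.1  (via N36)
N3: 1.5  (via N36)
N21: 4.8  (via N3)
N2: 6.1  (via N3)
N14: 6.9  (via N21)
N6: 10.7  (via N21)
N7: 10.8  (via N14)
N15: 11.4  (via N7)
N27: 12.7  (via N14)
Shortest route: N36–N3–N21–N14–N27 = 12.7.

12.7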